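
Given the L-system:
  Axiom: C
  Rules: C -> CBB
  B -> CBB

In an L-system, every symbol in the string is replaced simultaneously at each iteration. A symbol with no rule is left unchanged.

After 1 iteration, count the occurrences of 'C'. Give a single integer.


Answer: 1

Derivation:
Step 0: C  (1 'C')
Step 1: CBB  (1 'C')


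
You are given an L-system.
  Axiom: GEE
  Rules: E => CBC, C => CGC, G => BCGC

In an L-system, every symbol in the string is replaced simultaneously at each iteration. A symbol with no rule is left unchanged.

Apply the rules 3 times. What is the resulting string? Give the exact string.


Answer: BCGCBCGCCGCBCGCBCGCCGCCGCBCGCCGCCGCBCGCCGCBCGCBCGCCGCCGCBCGCCGCBCGCBCGCCGC

Derivation:
Step 0: GEE
Step 1: BCGCCBCCBC
Step 2: BCGCBCGCCGCCGCBCGCCGCBCGC
Step 3: BCGCBCGCCGCBCGCBCGCCGCCGCBCGCCGCCGCBCGCCGCBCGCBCGCCGCCGCBCGCCGCBCGCBCGCCGC


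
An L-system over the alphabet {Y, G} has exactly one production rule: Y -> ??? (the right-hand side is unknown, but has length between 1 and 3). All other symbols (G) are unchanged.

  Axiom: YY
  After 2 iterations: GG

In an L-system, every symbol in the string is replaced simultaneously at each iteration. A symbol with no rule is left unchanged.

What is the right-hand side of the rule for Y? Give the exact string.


Trying Y -> G:
  Step 0: YY
  Step 1: GG
  Step 2: GG
Matches the given result.

Answer: G


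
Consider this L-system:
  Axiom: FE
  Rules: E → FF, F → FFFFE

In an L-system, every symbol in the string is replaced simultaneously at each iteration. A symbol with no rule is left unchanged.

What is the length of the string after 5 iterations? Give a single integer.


Answer: 2812

Derivation:
Step 0: length = 2
Step 1: length = 7
Step 2: length = 32
Step 3: length = 142
Step 4: length = 632
Step 5: length = 2812


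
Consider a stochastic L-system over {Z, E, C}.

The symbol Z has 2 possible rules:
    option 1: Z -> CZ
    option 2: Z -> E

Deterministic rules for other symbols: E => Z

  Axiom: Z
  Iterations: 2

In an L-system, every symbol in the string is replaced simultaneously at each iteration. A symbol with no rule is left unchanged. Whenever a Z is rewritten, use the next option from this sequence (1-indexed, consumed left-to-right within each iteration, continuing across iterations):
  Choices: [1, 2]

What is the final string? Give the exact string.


Answer: CE

Derivation:
Step 0: Z
Step 1: CZ  (used choices [1])
Step 2: CE  (used choices [2])


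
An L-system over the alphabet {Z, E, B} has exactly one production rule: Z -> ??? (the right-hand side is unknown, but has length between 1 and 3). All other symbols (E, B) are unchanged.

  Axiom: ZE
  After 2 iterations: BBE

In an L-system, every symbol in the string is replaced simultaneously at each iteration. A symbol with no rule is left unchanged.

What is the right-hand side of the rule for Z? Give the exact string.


Answer: BB

Derivation:
Trying Z -> BB:
  Step 0: ZE
  Step 1: BBE
  Step 2: BBE
Matches the given result.


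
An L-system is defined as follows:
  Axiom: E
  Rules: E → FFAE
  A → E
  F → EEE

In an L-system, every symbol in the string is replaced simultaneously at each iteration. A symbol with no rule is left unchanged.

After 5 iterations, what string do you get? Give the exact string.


Step 0: E
Step 1: FFAE
Step 2: EEEEEEEFFAE
Step 3: FFAEFFAEFFAEFFAEFFAEFFAEFFAEEEEEEEEFFAE
Step 4: EEEEEEEFFAEEEEEEEEFFAEEEEEEEEFFAEEEEEEEEFFAEEEEEEEEFFAEEEEEEEEFFAEEEEEEEEFFAEFFAEFFAEFFAEFFAEFFAEFFAEFFAEEEEEEEEFFAE
Step 5: FFAEFFAEFFAEFFAEFFAEFFAEFFAEEEEEEEEFFAEFFAEFFAEFFAEFFAEFFAEFFAEFFAEEEEEEEEFFAEFFAEFFAEFFAEFFAEFFAEFFAEFFAEEEEEEEEFFAEFFAEFFAEFFAEFFAEFFAEFFAEFFAEEEEEEEEFFAEFFAEFFAEFFAEFFAEFFAEFFAEFFAEEEEEEEEFFAEFFAEFFAEFFAEFFAEFFAEFFAEFFAEEEEEEEEFFAEFFAEFFAEFFAEFFAEFFAEFFAEFFAEEEEEEEEFFAEEEEEEEEFFAEEEEEEEEFFAEEEEEEEEFFAEEEEEEEEFFAEEEEEEEEFFAEEEEEEEEFFAEEEEEEEEFFAEFFAEFFAEFFAEFFAEFFAEFFAEFFAEEEEEEEEFFAE

Answer: FFAEFFAEFFAEFFAEFFAEFFAEFFAEEEEEEEEFFAEFFAEFFAEFFAEFFAEFFAEFFAEFFAEEEEEEEEFFAEFFAEFFAEFFAEFFAEFFAEFFAEFFAEEEEEEEEFFAEFFAEFFAEFFAEFFAEFFAEFFAEFFAEEEEEEEEFFAEFFAEFFAEFFAEFFAEFFAEFFAEFFAEEEEEEEEFFAEFFAEFFAEFFAEFFAEFFAEFFAEFFAEEEEEEEEFFAEFFAEFFAEFFAEFFAEFFAEFFAEFFAEEEEEEEEFFAEEEEEEEEFFAEEEEEEEEFFAEEEEEEEEFFAEEEEEEEEFFAEEEEEEEEFFAEEEEEEEEFFAEEEEEEEEFFAEFFAEFFAEFFAEFFAEFFAEFFAEFFAEEEEEEEEFFAE


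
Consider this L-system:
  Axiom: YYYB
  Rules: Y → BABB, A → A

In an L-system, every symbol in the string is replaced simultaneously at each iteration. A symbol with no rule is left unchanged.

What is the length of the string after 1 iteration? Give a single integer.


Answer: 13

Derivation:
Step 0: length = 4
Step 1: length = 13


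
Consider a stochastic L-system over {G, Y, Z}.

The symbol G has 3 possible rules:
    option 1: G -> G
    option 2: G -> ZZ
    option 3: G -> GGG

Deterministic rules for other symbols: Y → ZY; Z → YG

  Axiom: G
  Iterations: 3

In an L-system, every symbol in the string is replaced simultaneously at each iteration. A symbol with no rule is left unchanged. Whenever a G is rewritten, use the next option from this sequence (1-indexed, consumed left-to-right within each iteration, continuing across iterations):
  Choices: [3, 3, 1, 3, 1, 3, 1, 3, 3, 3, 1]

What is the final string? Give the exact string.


Step 0: G
Step 1: GGG  (used choices [3])
Step 2: GGGGGGG  (used choices [3, 1, 3])
Step 3: GGGGGGGGGGGGGGG  (used choices [1, 3, 1, 3, 3, 3, 1])

Answer: GGGGGGGGGGGGGGG


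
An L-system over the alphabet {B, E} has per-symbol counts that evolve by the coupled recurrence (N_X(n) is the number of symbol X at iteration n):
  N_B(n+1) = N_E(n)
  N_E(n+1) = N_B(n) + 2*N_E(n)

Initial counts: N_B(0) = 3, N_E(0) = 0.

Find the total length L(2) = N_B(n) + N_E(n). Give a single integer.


Answer: 9

Derivation:
Step 0: N_B=3, N_E=0, L=3
Step 1: N_B=0, N_E=3, L=3
Step 2: N_B=3, N_E=6, L=9


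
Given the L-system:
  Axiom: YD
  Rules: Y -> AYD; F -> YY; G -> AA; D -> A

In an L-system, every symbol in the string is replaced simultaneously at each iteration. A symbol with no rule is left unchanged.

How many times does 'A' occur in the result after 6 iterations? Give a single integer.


Step 0: YD  (0 'A')
Step 1: AYDA  (2 'A')
Step 2: AAYDAA  (4 'A')
Step 3: AAAYDAAA  (6 'A')
Step 4: AAAAYDAAAA  (8 'A')
Step 5: AAAAAYDAAAAA  (10 'A')
Step 6: AAAAAAYDAAAAAA  (12 'A')

Answer: 12


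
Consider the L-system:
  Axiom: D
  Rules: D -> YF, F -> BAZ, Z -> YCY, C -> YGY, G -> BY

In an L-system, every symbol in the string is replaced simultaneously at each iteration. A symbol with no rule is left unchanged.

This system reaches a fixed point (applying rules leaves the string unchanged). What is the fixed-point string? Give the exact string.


Answer: YBAYYBYYY

Derivation:
Step 0: D
Step 1: YF
Step 2: YBAZ
Step 3: YBAYCY
Step 4: YBAYYGYY
Step 5: YBAYYBYYY
Step 6: YBAYYBYYY  (unchanged — fixed point at step 5)


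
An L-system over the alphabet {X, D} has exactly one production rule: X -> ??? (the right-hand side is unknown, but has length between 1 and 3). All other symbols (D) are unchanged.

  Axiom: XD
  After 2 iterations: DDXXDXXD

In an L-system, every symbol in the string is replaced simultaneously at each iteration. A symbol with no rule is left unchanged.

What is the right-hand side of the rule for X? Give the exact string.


Trying X -> DXX:
  Step 0: XD
  Step 1: DXXD
  Step 2: DDXXDXXD
Matches the given result.

Answer: DXX


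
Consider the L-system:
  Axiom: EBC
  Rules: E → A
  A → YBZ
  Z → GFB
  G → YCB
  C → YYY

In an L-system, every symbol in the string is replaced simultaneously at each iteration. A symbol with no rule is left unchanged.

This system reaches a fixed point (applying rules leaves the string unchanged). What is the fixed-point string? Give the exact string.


Answer: YBYYYYBFBBYYY

Derivation:
Step 0: EBC
Step 1: ABYYY
Step 2: YBZBYYY
Step 3: YBGFBBYYY
Step 4: YBYCBFBBYYY
Step 5: YBYYYYBFBBYYY
Step 6: YBYYYYBFBBYYY  (unchanged — fixed point at step 5)


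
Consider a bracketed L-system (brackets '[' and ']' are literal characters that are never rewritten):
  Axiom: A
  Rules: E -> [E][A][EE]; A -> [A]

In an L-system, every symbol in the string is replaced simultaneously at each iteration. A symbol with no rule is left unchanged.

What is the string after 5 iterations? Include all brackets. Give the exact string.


Step 0: A
Step 1: [A]
Step 2: [[A]]
Step 3: [[[A]]]
Step 4: [[[[A]]]]
Step 5: [[[[[A]]]]]

Answer: [[[[[A]]]]]


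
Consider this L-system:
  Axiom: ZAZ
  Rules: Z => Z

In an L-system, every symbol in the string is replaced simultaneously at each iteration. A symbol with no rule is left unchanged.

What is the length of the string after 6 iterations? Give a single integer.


Step 0: length = 3
Step 1: length = 3
Step 2: length = 3
Step 3: length = 3
Step 4: length = 3
Step 5: length = 3
Step 6: length = 3

Answer: 3


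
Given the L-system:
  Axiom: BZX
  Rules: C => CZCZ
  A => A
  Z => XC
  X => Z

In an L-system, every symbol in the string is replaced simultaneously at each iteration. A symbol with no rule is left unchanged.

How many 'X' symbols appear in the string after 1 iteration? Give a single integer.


Step 0: BZX  (1 'X')
Step 1: BXCZ  (1 'X')

Answer: 1


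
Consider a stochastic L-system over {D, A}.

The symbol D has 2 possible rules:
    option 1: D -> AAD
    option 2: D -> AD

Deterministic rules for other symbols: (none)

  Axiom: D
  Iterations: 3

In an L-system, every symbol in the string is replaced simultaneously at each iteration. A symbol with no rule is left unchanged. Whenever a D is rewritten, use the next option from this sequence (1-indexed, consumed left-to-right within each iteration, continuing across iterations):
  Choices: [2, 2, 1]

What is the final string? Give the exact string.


Answer: AAAAD

Derivation:
Step 0: D
Step 1: AD  (used choices [2])
Step 2: AAD  (used choices [2])
Step 3: AAAAD  (used choices [1])


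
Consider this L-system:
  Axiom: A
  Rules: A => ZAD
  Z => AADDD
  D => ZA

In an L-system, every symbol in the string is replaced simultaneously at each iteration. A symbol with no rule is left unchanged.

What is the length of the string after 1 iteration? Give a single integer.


Answer: 3

Derivation:
Step 0: length = 1
Step 1: length = 3


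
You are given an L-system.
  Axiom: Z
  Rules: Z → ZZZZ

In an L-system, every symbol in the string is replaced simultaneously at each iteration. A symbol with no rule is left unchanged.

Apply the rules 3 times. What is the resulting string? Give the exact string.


Answer: ZZZZZZZZZZZZZZZZZZZZZZZZZZZZZZZZZZZZZZZZZZZZZZZZZZZZZZZZZZZZZZZZ

Derivation:
Step 0: Z
Step 1: ZZZZ
Step 2: ZZZZZZZZZZZZZZZZ
Step 3: ZZZZZZZZZZZZZZZZZZZZZZZZZZZZZZZZZZZZZZZZZZZZZZZZZZZZZZZZZZZZZZZZ


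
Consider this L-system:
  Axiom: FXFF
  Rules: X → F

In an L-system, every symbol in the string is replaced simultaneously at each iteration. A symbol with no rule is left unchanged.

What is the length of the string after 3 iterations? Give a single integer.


Step 0: length = 4
Step 1: length = 4
Step 2: length = 4
Step 3: length = 4

Answer: 4


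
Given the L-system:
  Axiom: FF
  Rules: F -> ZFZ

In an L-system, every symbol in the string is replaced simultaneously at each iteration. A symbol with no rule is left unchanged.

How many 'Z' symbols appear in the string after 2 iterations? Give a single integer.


Answer: 8

Derivation:
Step 0: FF  (0 'Z')
Step 1: ZFZZFZ  (4 'Z')
Step 2: ZZFZZZZFZZ  (8 'Z')


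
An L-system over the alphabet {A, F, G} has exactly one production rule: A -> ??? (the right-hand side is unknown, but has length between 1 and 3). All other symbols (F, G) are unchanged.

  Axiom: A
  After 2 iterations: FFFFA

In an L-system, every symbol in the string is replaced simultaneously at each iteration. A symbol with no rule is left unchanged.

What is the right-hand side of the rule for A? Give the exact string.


Answer: FFA

Derivation:
Trying A -> FFA:
  Step 0: A
  Step 1: FFA
  Step 2: FFFFA
Matches the given result.


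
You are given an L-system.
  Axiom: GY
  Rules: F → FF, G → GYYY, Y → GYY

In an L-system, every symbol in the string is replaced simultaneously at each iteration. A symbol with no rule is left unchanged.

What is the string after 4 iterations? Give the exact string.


Step 0: GY
Step 1: GYYYGYY
Step 2: GYYYGYYGYYGYYGYYYGYYGYY
Step 3: GYYYGYYGYYGYYGYYYGYYGYYGYYYGYYGYYGYYYGYYGYYGYYYGYYGYYGYYGYYYGYYGYYGYYYGYYGYY
Step 4: GYYYGYYGYYGYYGYYYGYYGYYGYYYGYYGYYGYYYGYYGYYGYYYGYYGYYGYYGYYYGYYGYYGYYYGYYGYYGYYYGYYGYYGYYGYYYGYYGYYGYYYGYYGYYGYYYGYYGYYGYYGYYYGYYGYYGYYYGYYGYYGYYYGYYGYYGYYGYYYGYYGYYGYYYGYYGYYGYYYGYYGYYGYYYGYYGYYGYYGYYYGYYGYYGYYYGYYGYYGYYYGYYGYYGYYGYYYGYYGYYGYYYGYYGYY

Answer: GYYYGYYGYYGYYGYYYGYYGYYGYYYGYYGYYGYYYGYYGYYGYYYGYYGYYGYYGYYYGYYGYYGYYYGYYGYYGYYYGYYGYYGYYGYYYGYYGYYGYYYGYYGYYGYYYGYYGYYGYYGYYYGYYGYYGYYYGYYGYYGYYYGYYGYYGYYGYYYGYYGYYGYYYGYYGYYGYYYGYYGYYGYYYGYYGYYGYYGYYYGYYGYYGYYYGYYGYYGYYYGYYGYYGYYGYYYGYYGYYGYYYGYYGYY


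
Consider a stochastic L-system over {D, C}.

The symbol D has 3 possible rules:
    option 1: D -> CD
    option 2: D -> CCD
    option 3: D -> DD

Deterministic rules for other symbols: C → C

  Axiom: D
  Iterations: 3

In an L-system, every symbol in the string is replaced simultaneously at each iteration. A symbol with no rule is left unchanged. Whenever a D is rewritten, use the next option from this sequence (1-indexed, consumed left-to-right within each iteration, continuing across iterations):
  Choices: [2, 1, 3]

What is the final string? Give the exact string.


Answer: CCCDD

Derivation:
Step 0: D
Step 1: CCD  (used choices [2])
Step 2: CCCD  (used choices [1])
Step 3: CCCDD  (used choices [3])


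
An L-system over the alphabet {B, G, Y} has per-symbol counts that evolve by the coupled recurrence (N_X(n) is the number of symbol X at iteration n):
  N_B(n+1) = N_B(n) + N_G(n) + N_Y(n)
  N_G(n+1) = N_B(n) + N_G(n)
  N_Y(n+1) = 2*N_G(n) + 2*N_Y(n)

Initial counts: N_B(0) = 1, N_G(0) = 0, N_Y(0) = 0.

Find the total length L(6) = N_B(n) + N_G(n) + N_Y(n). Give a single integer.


Answer: 420

Derivation:
Step 0: N_B=1, N_G=0, N_Y=0, L=1
Step 1: N_B=1, N_G=1, N_Y=0, L=2
Step 2: N_B=2, N_G=2, N_Y=2, L=6
Step 3: N_B=6, N_G=4, N_Y=8, L=18
Step 4: N_B=18, N_G=10, N_Y=24, L=52
Step 5: N_B=52, N_G=28, N_Y=68, L=148
Step 6: N_B=148, N_G=80, N_Y=192, L=420


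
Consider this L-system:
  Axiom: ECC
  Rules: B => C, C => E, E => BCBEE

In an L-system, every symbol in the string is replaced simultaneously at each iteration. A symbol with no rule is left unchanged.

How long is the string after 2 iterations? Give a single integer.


Answer: 23

Derivation:
Step 0: length = 3
Step 1: length = 7
Step 2: length = 23


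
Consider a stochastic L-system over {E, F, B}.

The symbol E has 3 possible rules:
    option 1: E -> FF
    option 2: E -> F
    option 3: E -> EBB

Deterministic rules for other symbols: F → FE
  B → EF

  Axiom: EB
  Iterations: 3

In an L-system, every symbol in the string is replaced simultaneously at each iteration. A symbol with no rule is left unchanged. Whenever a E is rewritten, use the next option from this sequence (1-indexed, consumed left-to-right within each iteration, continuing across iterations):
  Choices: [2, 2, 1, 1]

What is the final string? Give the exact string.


Answer: FEFFFEFEFF

Derivation:
Step 0: EB
Step 1: FEF  (used choices [2])
Step 2: FEFFE  (used choices [2])
Step 3: FEFFFEFEFF  (used choices [1, 1])


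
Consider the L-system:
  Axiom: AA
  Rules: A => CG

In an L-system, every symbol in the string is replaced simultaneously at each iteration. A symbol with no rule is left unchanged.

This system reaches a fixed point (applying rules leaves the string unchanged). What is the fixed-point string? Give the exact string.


Answer: CGCG

Derivation:
Step 0: AA
Step 1: CGCG
Step 2: CGCG  (unchanged — fixed point at step 1)


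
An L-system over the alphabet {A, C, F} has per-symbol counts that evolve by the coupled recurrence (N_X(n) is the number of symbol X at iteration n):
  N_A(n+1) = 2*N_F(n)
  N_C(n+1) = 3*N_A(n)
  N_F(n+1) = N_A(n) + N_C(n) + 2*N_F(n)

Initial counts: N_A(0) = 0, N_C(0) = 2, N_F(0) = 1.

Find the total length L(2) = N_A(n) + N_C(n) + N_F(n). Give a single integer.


Step 0: N_A=0, N_C=2, N_F=1, L=3
Step 1: N_A=2, N_C=0, N_F=4, L=6
Step 2: N_A=8, N_C=6, N_F=10, L=24

Answer: 24


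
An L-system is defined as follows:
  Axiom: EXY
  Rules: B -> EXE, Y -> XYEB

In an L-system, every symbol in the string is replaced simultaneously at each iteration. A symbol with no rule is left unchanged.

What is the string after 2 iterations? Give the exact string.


Answer: EXXXYEBEEXE

Derivation:
Step 0: EXY
Step 1: EXXYEB
Step 2: EXXXYEBEEXE


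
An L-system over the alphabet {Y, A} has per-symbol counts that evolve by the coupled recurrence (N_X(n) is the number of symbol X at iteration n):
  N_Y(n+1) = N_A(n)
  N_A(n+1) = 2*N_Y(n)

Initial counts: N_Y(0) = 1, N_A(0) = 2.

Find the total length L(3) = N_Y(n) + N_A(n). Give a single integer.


Step 0: N_Y=1, N_A=2, L=3
Step 1: N_Y=2, N_A=2, L=4
Step 2: N_Y=2, N_A=4, L=6
Step 3: N_Y=4, N_A=4, L=8

Answer: 8


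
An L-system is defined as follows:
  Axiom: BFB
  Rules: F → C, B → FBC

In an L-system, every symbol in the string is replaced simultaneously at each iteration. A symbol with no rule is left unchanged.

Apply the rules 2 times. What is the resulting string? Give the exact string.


Answer: CFBCCCCFBCC

Derivation:
Step 0: BFB
Step 1: FBCCFBC
Step 2: CFBCCCCFBCC


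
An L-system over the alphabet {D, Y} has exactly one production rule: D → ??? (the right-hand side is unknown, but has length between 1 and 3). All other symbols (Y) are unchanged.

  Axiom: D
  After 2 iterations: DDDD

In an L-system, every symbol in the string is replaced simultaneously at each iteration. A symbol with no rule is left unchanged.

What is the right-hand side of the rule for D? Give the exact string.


Answer: DD

Derivation:
Trying D → DD:
  Step 0: D
  Step 1: DD
  Step 2: DDDD
Matches the given result.


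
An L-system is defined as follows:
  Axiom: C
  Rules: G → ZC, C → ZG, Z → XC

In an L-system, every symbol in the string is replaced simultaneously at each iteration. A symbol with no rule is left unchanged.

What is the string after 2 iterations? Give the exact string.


Answer: XCZC

Derivation:
Step 0: C
Step 1: ZG
Step 2: XCZC


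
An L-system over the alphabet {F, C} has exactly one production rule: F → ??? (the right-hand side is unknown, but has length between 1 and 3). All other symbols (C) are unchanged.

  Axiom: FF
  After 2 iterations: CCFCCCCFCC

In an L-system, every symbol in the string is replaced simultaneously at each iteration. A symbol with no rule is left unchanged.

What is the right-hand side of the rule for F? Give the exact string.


Trying F → CFC:
  Step 0: FF
  Step 1: CFCCFC
  Step 2: CCFCCCCFCC
Matches the given result.

Answer: CFC


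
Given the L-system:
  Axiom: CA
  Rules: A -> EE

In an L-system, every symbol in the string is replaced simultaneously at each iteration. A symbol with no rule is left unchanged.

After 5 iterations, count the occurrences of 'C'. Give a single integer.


Step 0: CA  (1 'C')
Step 1: CEE  (1 'C')
Step 2: CEE  (1 'C')
Step 3: CEE  (1 'C')
Step 4: CEE  (1 'C')
Step 5: CEE  (1 'C')

Answer: 1


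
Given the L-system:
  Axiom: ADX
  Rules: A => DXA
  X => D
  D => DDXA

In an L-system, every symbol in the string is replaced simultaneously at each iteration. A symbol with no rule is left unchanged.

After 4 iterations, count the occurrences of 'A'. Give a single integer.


Answer: 54

Derivation:
Step 0: ADX  (1 'A')
Step 1: DXADDXAD  (2 'A')
Step 2: DDXADDXADDXADDXADDXADDXA  (6 'A')
Step 3: DDXADDXADDXADDXADDXADDXADDXADDXADDXADDXADDXADDXADDXADDXADDXADDXADDXADDXA  (18 'A')
Step 4: DDXADDXADDXADDXADDXADDXADDXADDXADDXADDXADDXADDXADDXADDXADDXADDXADDXADDXADDXADDXADDXADDXADDXADDXADDXADDXADDXADDXADDXADDXADDXADDXADDXADDXADDXADDXADDXADDXADDXADDXADDXADDXADDXADDXADDXADDXADDXADDXADDXADDXADDXADDXADDXADDXA  (54 'A')


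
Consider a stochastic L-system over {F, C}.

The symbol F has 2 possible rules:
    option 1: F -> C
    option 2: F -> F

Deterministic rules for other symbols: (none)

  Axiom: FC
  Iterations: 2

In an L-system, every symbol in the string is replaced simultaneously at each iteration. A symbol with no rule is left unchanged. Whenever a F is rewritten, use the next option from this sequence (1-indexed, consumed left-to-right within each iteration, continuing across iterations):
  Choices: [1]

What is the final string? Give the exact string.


Answer: CC

Derivation:
Step 0: FC
Step 1: CC  (used choices [1])
Step 2: CC  (used choices [])


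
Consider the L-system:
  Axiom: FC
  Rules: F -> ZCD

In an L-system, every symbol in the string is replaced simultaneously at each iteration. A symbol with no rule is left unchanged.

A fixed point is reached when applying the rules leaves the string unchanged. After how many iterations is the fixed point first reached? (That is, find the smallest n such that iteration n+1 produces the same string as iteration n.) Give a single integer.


Answer: 1

Derivation:
Step 0: FC
Step 1: ZCDC
Step 2: ZCDC  (unchanged — fixed point at step 1)


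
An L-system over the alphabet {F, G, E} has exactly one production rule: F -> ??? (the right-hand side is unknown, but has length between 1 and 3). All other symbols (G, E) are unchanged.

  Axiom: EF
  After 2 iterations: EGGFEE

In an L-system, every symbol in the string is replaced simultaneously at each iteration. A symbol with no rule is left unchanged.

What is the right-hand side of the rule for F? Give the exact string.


Trying F -> GFE:
  Step 0: EF
  Step 1: EGFE
  Step 2: EGGFEE
Matches the given result.

Answer: GFE


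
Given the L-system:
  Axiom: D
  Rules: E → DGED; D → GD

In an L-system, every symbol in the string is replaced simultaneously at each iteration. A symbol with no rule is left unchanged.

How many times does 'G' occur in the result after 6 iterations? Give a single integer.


Step 0: D  (0 'G')
Step 1: GD  (1 'G')
Step 2: GGD  (2 'G')
Step 3: GGGD  (3 'G')
Step 4: GGGGD  (4 'G')
Step 5: GGGGGD  (5 'G')
Step 6: GGGGGGD  (6 'G')

Answer: 6


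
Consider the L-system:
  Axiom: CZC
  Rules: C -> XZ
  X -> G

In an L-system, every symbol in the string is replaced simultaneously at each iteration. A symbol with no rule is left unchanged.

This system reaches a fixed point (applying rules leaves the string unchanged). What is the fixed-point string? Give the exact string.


Answer: GZZGZ

Derivation:
Step 0: CZC
Step 1: XZZXZ
Step 2: GZZGZ
Step 3: GZZGZ  (unchanged — fixed point at step 2)


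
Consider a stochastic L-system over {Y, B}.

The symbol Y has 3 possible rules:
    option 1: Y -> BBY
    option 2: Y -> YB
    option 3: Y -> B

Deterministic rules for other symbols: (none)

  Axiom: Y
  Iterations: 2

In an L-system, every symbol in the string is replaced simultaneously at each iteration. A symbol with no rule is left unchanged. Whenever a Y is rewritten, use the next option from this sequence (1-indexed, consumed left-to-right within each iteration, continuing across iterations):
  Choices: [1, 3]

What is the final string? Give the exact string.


Answer: BBB

Derivation:
Step 0: Y
Step 1: BBY  (used choices [1])
Step 2: BBB  (used choices [3])


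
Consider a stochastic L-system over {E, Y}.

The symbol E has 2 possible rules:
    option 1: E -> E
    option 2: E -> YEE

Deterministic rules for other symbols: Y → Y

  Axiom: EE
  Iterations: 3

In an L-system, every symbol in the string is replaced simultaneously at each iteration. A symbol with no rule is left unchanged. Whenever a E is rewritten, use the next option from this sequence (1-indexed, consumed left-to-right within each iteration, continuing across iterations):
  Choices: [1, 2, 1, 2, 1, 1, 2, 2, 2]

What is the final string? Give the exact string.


Step 0: EE
Step 1: EYEE  (used choices [1, 2])
Step 2: EYYEEE  (used choices [1, 2, 1])
Step 3: EYYYEEYEEYEE  (used choices [1, 2, 2, 2])

Answer: EYYYEEYEEYEE


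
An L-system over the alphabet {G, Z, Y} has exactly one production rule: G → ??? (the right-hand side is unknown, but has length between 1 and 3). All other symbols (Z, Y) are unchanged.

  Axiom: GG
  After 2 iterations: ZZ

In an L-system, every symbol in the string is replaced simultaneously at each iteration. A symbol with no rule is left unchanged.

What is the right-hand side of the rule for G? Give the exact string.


Answer: Z

Derivation:
Trying G → Z:
  Step 0: GG
  Step 1: ZZ
  Step 2: ZZ
Matches the given result.


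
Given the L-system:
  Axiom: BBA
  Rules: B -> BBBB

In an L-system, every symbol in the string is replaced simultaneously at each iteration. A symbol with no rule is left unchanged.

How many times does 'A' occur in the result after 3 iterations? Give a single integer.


Step 0: BBA  (1 'A')
Step 1: BBBBBBBBA  (1 'A')
Step 2: BBBBBBBBBBBBBBBBBBBBBBBBBBBBBBBBA  (1 'A')
Step 3: BBBBBBBBBBBBBBBBBBBBBBBBBBBBBBBBBBBBBBBBBBBBBBBBBBBBBBBBBBBBBBBBBBBBBBBBBBBBBBBBBBBBBBBBBBBBBBBBBBBBBBBBBBBBBBBBBBBBBBBBBBBBBBBBA  (1 'A')

Answer: 1


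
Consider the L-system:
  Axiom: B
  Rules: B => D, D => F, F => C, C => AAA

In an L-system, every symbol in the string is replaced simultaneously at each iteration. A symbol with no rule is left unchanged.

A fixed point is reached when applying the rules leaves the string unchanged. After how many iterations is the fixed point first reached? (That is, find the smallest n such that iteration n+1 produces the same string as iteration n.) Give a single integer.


Step 0: B
Step 1: D
Step 2: F
Step 3: C
Step 4: AAA
Step 5: AAA  (unchanged — fixed point at step 4)

Answer: 4


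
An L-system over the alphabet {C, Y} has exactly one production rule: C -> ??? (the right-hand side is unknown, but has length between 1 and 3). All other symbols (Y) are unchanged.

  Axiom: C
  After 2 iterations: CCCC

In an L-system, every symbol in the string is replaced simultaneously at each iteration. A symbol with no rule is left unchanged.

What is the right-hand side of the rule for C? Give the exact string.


Answer: CC

Derivation:
Trying C -> CC:
  Step 0: C
  Step 1: CC
  Step 2: CCCC
Matches the given result.


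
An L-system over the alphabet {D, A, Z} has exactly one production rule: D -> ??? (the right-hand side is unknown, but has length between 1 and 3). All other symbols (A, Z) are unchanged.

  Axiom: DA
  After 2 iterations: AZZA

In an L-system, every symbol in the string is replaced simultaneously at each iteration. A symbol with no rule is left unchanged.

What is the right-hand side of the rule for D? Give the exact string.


Answer: AZZ

Derivation:
Trying D -> AZZ:
  Step 0: DA
  Step 1: AZZA
  Step 2: AZZA
Matches the given result.


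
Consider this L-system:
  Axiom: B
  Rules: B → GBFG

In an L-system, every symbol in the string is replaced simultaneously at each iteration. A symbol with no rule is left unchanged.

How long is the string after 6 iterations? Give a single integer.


Answer: 19

Derivation:
Step 0: length = 1
Step 1: length = 4
Step 2: length = 7
Step 3: length = 10
Step 4: length = 13
Step 5: length = 16
Step 6: length = 19


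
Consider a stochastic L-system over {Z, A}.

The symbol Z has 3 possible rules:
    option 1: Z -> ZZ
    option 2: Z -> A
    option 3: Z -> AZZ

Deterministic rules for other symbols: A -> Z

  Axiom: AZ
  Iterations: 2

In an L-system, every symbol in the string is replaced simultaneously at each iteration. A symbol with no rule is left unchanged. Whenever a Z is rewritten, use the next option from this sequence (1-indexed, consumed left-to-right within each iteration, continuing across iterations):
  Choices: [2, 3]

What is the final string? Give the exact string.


Step 0: AZ
Step 1: ZA  (used choices [2])
Step 2: AZZZ  (used choices [3])

Answer: AZZZ


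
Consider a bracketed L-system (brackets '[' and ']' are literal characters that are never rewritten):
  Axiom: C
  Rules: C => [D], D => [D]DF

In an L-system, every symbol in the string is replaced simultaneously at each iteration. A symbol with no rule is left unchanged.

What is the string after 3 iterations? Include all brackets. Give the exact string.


Answer: [[[D]DF][D]DFF]

Derivation:
Step 0: C
Step 1: [D]
Step 2: [[D]DF]
Step 3: [[[D]DF][D]DFF]


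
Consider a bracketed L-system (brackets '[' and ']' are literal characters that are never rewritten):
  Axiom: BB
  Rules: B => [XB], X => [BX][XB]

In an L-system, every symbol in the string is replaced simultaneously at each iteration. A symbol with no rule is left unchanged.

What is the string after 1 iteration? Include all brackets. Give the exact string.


Answer: [XB][XB]

Derivation:
Step 0: BB
Step 1: [XB][XB]


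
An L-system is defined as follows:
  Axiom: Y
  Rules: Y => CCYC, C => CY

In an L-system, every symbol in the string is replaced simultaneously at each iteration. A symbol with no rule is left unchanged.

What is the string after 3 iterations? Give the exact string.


Step 0: Y
Step 1: CCYC
Step 2: CYCYCCYCCY
Step 3: CYCCYCCYCCYCCYCYCCYCCYCYCCYC

Answer: CYCCYCCYCCYCCYCYCCYCCYCYCCYC


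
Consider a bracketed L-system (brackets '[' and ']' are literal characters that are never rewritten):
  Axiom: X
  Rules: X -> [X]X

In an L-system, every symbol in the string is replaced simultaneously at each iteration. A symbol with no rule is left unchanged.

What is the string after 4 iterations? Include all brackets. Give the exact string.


Answer: [[[[X]X][X]X][[X]X][X]X][[[X]X][X]X][[X]X][X]X

Derivation:
Step 0: X
Step 1: [X]X
Step 2: [[X]X][X]X
Step 3: [[[X]X][X]X][[X]X][X]X
Step 4: [[[[X]X][X]X][[X]X][X]X][[[X]X][X]X][[X]X][X]X


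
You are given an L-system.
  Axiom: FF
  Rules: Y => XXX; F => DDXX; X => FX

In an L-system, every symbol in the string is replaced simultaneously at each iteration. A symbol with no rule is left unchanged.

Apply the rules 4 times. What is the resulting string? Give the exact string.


Step 0: FF
Step 1: DDXXDDXX
Step 2: DDFXFXDDFXFX
Step 3: DDDDXXFXDDXXFXDDDDXXFXDDXXFX
Step 4: DDDDFXFXDDXXFXDDFXFXDDXXFXDDDDFXFXDDXXFXDDFXFXDDXXFX

Answer: DDDDFXFXDDXXFXDDFXFXDDXXFXDDDDFXFXDDXXFXDDFXFXDDXXFX


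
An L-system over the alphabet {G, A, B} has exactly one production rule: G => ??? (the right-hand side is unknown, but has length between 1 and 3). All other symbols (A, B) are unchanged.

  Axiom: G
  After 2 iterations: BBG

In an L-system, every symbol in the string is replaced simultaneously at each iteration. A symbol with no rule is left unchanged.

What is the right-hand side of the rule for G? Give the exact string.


Trying G => BG:
  Step 0: G
  Step 1: BG
  Step 2: BBG
Matches the given result.

Answer: BG


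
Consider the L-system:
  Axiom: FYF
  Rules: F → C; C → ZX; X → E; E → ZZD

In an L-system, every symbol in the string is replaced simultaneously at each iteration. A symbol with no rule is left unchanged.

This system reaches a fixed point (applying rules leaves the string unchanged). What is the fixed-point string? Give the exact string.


Step 0: FYF
Step 1: CYC
Step 2: ZXYZX
Step 3: ZEYZE
Step 4: ZZZDYZZZD
Step 5: ZZZDYZZZD  (unchanged — fixed point at step 4)

Answer: ZZZDYZZZD


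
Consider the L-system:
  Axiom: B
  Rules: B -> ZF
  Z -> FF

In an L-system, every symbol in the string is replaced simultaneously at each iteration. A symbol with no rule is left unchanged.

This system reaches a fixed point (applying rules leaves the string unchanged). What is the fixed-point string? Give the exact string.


Step 0: B
Step 1: ZF
Step 2: FFF
Step 3: FFF  (unchanged — fixed point at step 2)

Answer: FFF


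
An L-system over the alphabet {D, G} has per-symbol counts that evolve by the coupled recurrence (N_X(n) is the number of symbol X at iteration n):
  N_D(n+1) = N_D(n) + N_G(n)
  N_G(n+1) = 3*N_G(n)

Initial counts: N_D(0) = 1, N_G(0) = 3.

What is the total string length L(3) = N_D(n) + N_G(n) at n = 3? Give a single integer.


Step 0: N_D=1, N_G=3, L=4
Step 1: N_D=4, N_G=9, L=13
Step 2: N_D=13, N_G=27, L=40
Step 3: N_D=40, N_G=81, L=121

Answer: 121


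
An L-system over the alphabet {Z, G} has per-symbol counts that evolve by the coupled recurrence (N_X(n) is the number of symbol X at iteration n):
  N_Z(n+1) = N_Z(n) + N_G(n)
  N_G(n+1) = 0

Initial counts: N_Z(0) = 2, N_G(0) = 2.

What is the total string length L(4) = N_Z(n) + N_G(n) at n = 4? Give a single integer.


Answer: 4

Derivation:
Step 0: N_Z=2, N_G=2, L=4
Step 1: N_Z=4, N_G=0, L=4
Step 2: N_Z=4, N_G=0, L=4
Step 3: N_Z=4, N_G=0, L=4
Step 4: N_Z=4, N_G=0, L=4


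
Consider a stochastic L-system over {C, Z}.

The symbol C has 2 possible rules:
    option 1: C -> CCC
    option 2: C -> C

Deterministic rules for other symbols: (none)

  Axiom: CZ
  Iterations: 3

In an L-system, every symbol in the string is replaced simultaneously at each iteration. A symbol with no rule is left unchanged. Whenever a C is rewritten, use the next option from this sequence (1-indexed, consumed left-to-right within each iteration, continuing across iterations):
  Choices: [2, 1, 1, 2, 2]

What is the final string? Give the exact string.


Answer: CCCCCZ

Derivation:
Step 0: CZ
Step 1: CZ  (used choices [2])
Step 2: CCCZ  (used choices [1])
Step 3: CCCCCZ  (used choices [1, 2, 2])


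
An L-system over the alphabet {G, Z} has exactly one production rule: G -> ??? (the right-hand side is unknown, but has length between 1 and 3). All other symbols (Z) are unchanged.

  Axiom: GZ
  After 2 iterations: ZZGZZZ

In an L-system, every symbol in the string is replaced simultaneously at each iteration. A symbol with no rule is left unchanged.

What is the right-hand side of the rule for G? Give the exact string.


Answer: ZGZ

Derivation:
Trying G -> ZGZ:
  Step 0: GZ
  Step 1: ZGZZ
  Step 2: ZZGZZZ
Matches the given result.


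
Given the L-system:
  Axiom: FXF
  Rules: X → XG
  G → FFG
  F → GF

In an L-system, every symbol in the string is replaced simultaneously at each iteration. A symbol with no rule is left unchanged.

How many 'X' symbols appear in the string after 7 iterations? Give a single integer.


Step 0: length=3, 'X' count=1
Step 1: length=6, 'X' count=1
Step 2: length=15, 'X' count=1
Step 3: length=36, 'X' count=1
Step 4: length=87, 'X' count=1
Step 5: length=210, 'X' count=1
Step 6: length=507, 'X' count=1
Step 7: length=1224, 'X' count=1
Final string: GFGFFFGFFGGFGFGFFFGFFGGFFFGGFFFGGFGFGFFFGFFGGFFFGGFGFGFFFGGFGFFFGFFGGFGFGFFFGFFGGFGFGFFFGFFGGFFFGGFFFGGFGFGFFFGFFGGFFFGGFGFGFFFGGFGFFFGFFGGFFFGGFFFGGFGFGFFFGGFGFFFGFFGGFFFGGFFFGGFGFGFFFGGFGFFFGFFGGFGFGFFFGFFGGFGFGFFFGFFGGFFFGGFFFGGFGFGFFFGFFGGFFFGGFGFGFFFGGFGFFFGFFGGFFFGGFFFGGFGFGFFFGGFGFFFGFFGGFGFGFFFGFFGGFGFGFFFGFFGGFFFGGFFFGGFGFGFFFGGFGFFFGFFGGFGFGFFFGFFGGFFFGGFFFGGFGFGFFFGFFGGFFFGGFGFGFFFGGFGFFFGFFGGFXGFFGGFGFFFGFFGGFFFGGFGFGFFFGGFGFFFGFFGGFGFGFFFGFFGGFFFGGFFFGGFGFGFFFGFFGGFFFGGFGFGFFFGGFGFFFGFFGGFFFGGFFFGGFGFGFFFGGFGFFFGFFGGFGFGFFFGFFGGFGFGFFFGFFGGFFFGGFFFGGFGFGFFFGGFGFFFGFFGGFGFGFFFGFFGGFFFGGFFFGGFGFGFFFGFFGGFFFGGFGFGFFFGGFGFFFGFFGGFGFGFFFGFFGGFGFGFFFGFFGGFFFGGFFFGGFGFGFFFGFFGGFFFGGFGFGFFFGGFGFFFGFFGGFFFGGFFFGGFGFGFFFGGFGFFFGFFGGFFFGGFFFGGFGFGFFFGGFGFFFGFFGGFGFGFFFGFFGGFGFGFFFGFFGGFFFGGFFFGGFGFGFFFGGFGFFFGFFGGFGFGFFFGFFGGFFFGGFFFGGFGFGFFFGFFGGFFFGGFGFGFFFGGFGFFFGFFGGFGFGFFFGFFGGFGFGFFFGFFGGFFFGGFFFGGFGFGFFFGFFGGFFFGGFGFGFFFGGFGFFFGFFGGFFFGGFFFGGFGFGFFFGGFGFFFGFFGGFFFGGFFFGGFGFGFFFGGFGFFFGFFGGFGFGFFFGFFGGFGFGFFFGFFGGFFFGGFFFGGFGFGFFFGFFGGFFFGGFGFGFFFGGFGFFFGFFGGFFFGGFFFGGFGFGFFFGGFGFFFGFFGGFGFGFFFGFFGGFGFGFFFGFFGGFFFGGFFFGGFGFGFFFGGFGFFFGFFGGFGFGFFFGFFGGFFFGGFFFGGFGFGFFFGFFGGFFFGGFGFGFFFGGFGFFFGFFGGF

Answer: 1


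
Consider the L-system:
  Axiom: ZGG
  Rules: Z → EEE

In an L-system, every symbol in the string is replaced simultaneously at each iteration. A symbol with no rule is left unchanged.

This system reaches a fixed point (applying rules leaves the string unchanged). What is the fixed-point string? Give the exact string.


Answer: EEEGG

Derivation:
Step 0: ZGG
Step 1: EEEGG
Step 2: EEEGG  (unchanged — fixed point at step 1)


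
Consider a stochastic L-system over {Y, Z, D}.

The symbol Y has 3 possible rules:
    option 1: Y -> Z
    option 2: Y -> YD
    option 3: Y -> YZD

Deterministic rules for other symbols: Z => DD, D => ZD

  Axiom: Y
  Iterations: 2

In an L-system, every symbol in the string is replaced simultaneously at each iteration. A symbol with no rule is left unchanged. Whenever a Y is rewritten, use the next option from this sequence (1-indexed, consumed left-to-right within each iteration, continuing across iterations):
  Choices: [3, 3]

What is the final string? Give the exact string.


Answer: YZDDDZD

Derivation:
Step 0: Y
Step 1: YZD  (used choices [3])
Step 2: YZDDDZD  (used choices [3])


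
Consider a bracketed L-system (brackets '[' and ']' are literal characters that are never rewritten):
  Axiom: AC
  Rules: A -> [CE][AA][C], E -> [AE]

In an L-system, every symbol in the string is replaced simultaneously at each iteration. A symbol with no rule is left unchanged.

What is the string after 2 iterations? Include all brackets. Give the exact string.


Step 0: AC
Step 1: [CE][AA][C]C
Step 2: [C[AE]][[CE][AA][C][CE][AA][C]][C]C

Answer: [C[AE]][[CE][AA][C][CE][AA][C]][C]C


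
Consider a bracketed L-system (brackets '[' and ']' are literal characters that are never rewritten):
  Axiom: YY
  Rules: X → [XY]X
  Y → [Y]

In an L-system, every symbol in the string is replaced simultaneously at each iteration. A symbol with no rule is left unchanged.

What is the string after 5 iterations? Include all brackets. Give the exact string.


Answer: [[[[[Y]]]]][[[[[Y]]]]]

Derivation:
Step 0: YY
Step 1: [Y][Y]
Step 2: [[Y]][[Y]]
Step 3: [[[Y]]][[[Y]]]
Step 4: [[[[Y]]]][[[[Y]]]]
Step 5: [[[[[Y]]]]][[[[[Y]]]]]


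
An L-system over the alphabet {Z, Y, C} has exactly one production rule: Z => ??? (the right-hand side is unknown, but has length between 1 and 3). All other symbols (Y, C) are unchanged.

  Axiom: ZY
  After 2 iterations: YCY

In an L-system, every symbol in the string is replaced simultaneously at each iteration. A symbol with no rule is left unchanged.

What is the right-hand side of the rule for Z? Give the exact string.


Answer: YC

Derivation:
Trying Z => YC:
  Step 0: ZY
  Step 1: YCY
  Step 2: YCY
Matches the given result.


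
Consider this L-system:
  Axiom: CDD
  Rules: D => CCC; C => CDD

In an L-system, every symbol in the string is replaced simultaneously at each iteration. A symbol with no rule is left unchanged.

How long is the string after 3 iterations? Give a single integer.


Step 0: length = 3
Step 1: length = 9
Step 2: length = 27
Step 3: length = 81

Answer: 81


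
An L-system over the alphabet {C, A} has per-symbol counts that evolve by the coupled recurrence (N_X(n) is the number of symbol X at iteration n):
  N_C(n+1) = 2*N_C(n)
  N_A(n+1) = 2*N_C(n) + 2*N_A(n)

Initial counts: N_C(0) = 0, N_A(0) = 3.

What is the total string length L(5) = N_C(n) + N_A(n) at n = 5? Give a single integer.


Answer: 96

Derivation:
Step 0: N_C=0, N_A=3, L=3
Step 1: N_C=0, N_A=6, L=6
Step 2: N_C=0, N_A=12, L=12
Step 3: N_C=0, N_A=24, L=24
Step 4: N_C=0, N_A=48, L=48
Step 5: N_C=0, N_A=96, L=96


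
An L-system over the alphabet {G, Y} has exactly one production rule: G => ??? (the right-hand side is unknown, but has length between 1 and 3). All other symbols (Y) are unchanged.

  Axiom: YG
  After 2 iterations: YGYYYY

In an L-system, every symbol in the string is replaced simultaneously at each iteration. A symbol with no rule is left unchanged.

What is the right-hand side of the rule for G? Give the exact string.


Answer: GYY

Derivation:
Trying G => GYY:
  Step 0: YG
  Step 1: YGYY
  Step 2: YGYYYY
Matches the given result.
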